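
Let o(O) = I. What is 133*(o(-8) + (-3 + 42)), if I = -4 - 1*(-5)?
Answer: 5320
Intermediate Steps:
I = 1 (I = -4 + 5 = 1)
o(O) = 1
133*(o(-8) + (-3 + 42)) = 133*(1 + (-3 + 42)) = 133*(1 + 39) = 133*40 = 5320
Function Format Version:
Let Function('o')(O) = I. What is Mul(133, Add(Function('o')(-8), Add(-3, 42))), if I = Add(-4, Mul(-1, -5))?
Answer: 5320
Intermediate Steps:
I = 1 (I = Add(-4, 5) = 1)
Function('o')(O) = 1
Mul(133, Add(Function('o')(-8), Add(-3, 42))) = Mul(133, Add(1, Add(-3, 42))) = Mul(133, Add(1, 39)) = Mul(133, 40) = 5320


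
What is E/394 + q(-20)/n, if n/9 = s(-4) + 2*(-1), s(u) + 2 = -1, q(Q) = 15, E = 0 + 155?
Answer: 71/1182 ≈ 0.060068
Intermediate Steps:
E = 155
s(u) = -3 (s(u) = -2 - 1 = -3)
n = -45 (n = 9*(-3 + 2*(-1)) = 9*(-3 - 2) = 9*(-5) = -45)
E/394 + q(-20)/n = 155/394 + 15/(-45) = 155*(1/394) + 15*(-1/45) = 155/394 - ⅓ = 71/1182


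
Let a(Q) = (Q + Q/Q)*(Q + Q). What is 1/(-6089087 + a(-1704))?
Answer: -1/285263 ≈ -3.5055e-6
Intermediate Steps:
a(Q) = 2*Q*(1 + Q) (a(Q) = (Q + 1)*(2*Q) = (1 + Q)*(2*Q) = 2*Q*(1 + Q))
1/(-6089087 + a(-1704)) = 1/(-6089087 + 2*(-1704)*(1 - 1704)) = 1/(-6089087 + 2*(-1704)*(-1703)) = 1/(-6089087 + 5803824) = 1/(-285263) = -1/285263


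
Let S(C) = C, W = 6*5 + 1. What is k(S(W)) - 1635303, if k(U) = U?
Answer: -1635272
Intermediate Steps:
W = 31 (W = 30 + 1 = 31)
k(S(W)) - 1635303 = 31 - 1635303 = -1635272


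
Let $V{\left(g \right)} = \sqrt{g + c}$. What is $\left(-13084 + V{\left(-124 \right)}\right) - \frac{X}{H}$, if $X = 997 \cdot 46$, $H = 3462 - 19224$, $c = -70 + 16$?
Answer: $- \frac{103092073}{7881} + i \sqrt{178} \approx -13081.0 + 13.342 i$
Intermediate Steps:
$c = -54$
$V{\left(g \right)} = \sqrt{-54 + g}$ ($V{\left(g \right)} = \sqrt{g - 54} = \sqrt{-54 + g}$)
$H = -15762$ ($H = 3462 - 19224 = -15762$)
$X = 45862$
$\left(-13084 + V{\left(-124 \right)}\right) - \frac{X}{H} = \left(-13084 + \sqrt{-54 - 124}\right) - \frac{45862}{-15762} = \left(-13084 + \sqrt{-178}\right) - 45862 \left(- \frac{1}{15762}\right) = \left(-13084 + i \sqrt{178}\right) - - \frac{22931}{7881} = \left(-13084 + i \sqrt{178}\right) + \frac{22931}{7881} = - \frac{103092073}{7881} + i \sqrt{178}$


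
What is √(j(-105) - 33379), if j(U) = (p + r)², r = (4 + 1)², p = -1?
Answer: I*√32803 ≈ 181.12*I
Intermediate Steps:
r = 25 (r = 5² = 25)
j(U) = 576 (j(U) = (-1 + 25)² = 24² = 576)
√(j(-105) - 33379) = √(576 - 33379) = √(-32803) = I*√32803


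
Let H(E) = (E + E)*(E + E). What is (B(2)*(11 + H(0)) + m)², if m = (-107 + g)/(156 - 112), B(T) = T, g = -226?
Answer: 403225/1936 ≈ 208.28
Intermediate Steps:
H(E) = 4*E² (H(E) = (2*E)*(2*E) = 4*E²)
m = -333/44 (m = (-107 - 226)/(156 - 112) = -333/44 ≈ -7.5682)
(B(2)*(11 + H(0)) + m)² = (2*(11 + 4*0²) - 333/44)² = (2*(11 + 4*0) - 333/44)² = (2*(11 + 0) - 333/44)² = (2*11 - 333/44)² = (22 - 333/44)² = (635/44)² = 403225/1936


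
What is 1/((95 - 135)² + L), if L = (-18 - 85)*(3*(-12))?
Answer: 1/5308 ≈ 0.00018839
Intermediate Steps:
L = 3708 (L = -103*(-36) = 3708)
1/((95 - 135)² + L) = 1/((95 - 135)² + 3708) = 1/((-40)² + 3708) = 1/(1600 + 3708) = 1/5308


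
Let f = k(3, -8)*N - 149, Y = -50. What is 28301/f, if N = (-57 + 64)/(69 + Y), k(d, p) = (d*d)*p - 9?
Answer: -537719/3398 ≈ -158.25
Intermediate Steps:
k(d, p) = -9 + p*d² (k(d, p) = d²*p - 9 = p*d² - 9 = -9 + p*d²)
N = 7/19 (N = (-57 + 64)/(69 - 50) = 7/19 ≈ 0.36842)
f = -3398/19 (f = (-9 - 8*3²)*(7/19) - 149 = (-9 - 8*9)*(7/19) - 149 = (-9 - 72)*(7/19) - 149 = -81*7/19 - 149 = -567/19 - 149 = -3398/19 ≈ -178.84)
28301/f = 28301/(-3398/19) = 28301*(-19/3398) = -537719/3398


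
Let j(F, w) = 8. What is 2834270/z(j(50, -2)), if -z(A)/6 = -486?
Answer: 1417135/1458 ≈ 971.97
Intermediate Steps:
z(A) = 2916 (z(A) = -6*(-486) = 2916)
2834270/z(j(50, -2)) = 2834270/2916 = 2834270*(1/2916) = 1417135/1458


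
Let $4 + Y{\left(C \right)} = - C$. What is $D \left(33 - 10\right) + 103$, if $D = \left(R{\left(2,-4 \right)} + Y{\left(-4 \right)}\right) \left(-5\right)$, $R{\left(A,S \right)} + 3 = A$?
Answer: $218$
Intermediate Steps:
$R{\left(A,S \right)} = -3 + A$
$Y{\left(C \right)} = -4 - C$
$D = 5$ ($D = \left(\left(-3 + 2\right) - 0\right) \left(-5\right) = \left(-1 + \left(-4 + 4\right)\right) \left(-5\right) = \left(-1 + 0\right) \left(-5\right) = \left(-1\right) \left(-5\right) = 5$)
$D \left(33 - 10\right) + 103 = 5 \left(33 - 10\right) + 103 = 5 \cdot 23 + 103 = 115 + 103 = 218$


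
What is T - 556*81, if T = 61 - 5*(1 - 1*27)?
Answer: -44845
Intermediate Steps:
T = 191 (T = 61 - 5*(1 - 27) = 61 - 5*(-26) = 61 + 130 = 191)
T - 556*81 = 191 - 556*81 = 191 - 1*45036 = 191 - 45036 = -44845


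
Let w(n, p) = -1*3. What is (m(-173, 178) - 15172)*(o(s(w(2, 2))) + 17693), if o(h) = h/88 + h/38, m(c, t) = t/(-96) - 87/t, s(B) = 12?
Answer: -43585026184669/162336 ≈ -2.6849e+8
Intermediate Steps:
w(n, p) = -3
m(c, t) = -87/t - t/96 (m(c, t) = t*(-1/96) - 87/t = -t/96 - 87/t = -87/t - t/96)
o(h) = 63*h/1672 (o(h) = h*(1/88) + h*(1/38) = h/88 + h/38 = 63*h/1672)
(m(-173, 178) - 15172)*(o(s(w(2, 2))) + 17693) = ((-87/178 - 1/96*178) - 15172)*((63/1672)*12 + 17693) = ((-87*1/178 - 89/48) - 15172)*(189/418 + 17693) = ((-87/178 - 89/48) - 15172)*(7395863/418) = (-10009/4272 - 15172)*(7395863/418) = -64824793/4272*7395863/418 = -43585026184669/162336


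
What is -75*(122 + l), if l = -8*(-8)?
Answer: -13950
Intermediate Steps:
l = 64
-75*(122 + l) = -75*(122 + 64) = -75*186 = -13950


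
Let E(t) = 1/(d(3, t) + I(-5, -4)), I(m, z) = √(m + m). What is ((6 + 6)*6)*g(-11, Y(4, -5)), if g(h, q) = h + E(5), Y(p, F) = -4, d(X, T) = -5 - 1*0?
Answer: -5616/7 - 72*I*√10/35 ≈ -802.29 - 6.5053*I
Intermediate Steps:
d(X, T) = -5 (d(X, T) = -5 + 0 = -5)
I(m, z) = √2*√m (I(m, z) = √(2*m) = √2*√m)
E(t) = 1/(-5 + I*√10) (E(t) = 1/(-5 + √2*√(-5)) = 1/(-5 + √2*(I*√5)) = 1/(-5 + I*√10))
g(h, q) = -⅐ + h - I*√10/35 (g(h, q) = h + (-⅐ - I*√10/35) = -⅐ + h - I*√10/35)
((6 + 6)*6)*g(-11, Y(4, -5)) = ((6 + 6)*6)*(-⅐ - 11 - I*√10/35) = (12*6)*(-78/7 - I*√10/35) = 72*(-78/7 - I*√10/35) = -5616/7 - 72*I*√10/35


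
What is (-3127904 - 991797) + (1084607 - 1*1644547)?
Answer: -4679641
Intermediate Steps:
(-3127904 - 991797) + (1084607 - 1*1644547) = -4119701 + (1084607 - 1644547) = -4119701 - 559940 = -4679641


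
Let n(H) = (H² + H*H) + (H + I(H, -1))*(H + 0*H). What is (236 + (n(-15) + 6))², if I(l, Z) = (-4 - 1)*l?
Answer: 43264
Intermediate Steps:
I(l, Z) = -5*l
n(H) = -2*H² (n(H) = (H² + H*H) + (H - 5*H)*(H + 0*H) = (H² + H²) + (-4*H)*(H + 0) = 2*H² + (-4*H)*H = 2*H² - 4*H² = -2*H²)
(236 + (n(-15) + 6))² = (236 + (-2*(-15)² + 6))² = (236 + (-2*225 + 6))² = (236 + (-450 + 6))² = (236 - 444)² = (-208)² = 43264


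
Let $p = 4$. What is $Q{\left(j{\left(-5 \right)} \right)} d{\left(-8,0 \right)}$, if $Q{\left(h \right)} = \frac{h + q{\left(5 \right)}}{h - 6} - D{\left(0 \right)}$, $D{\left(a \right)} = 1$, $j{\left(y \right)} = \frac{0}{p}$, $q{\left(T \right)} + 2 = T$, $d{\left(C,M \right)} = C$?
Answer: $12$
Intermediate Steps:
$q{\left(T \right)} = -2 + T$
$j{\left(y \right)} = 0$ ($j{\left(y \right)} = \frac{0}{4} = 0 \cdot \frac{1}{4} = 0$)
$Q{\left(h \right)} = -1 + \frac{3 + h}{-6 + h}$ ($Q{\left(h \right)} = \frac{h + \left(-2 + 5\right)}{h - 6} - 1 = \frac{h + 3}{-6 + h} - 1 = \frac{3 + h}{-6 + h} - 1 = -1 + \frac{3 + h}{-6 + h}$)
$Q{\left(j{\left(-5 \right)} \right)} d{\left(-8,0 \right)} = \frac{9}{-6 + 0} \left(-8\right) = \frac{9}{-6} \left(-8\right) = 9 \left(- \frac{1}{6}\right) \left(-8\right) = \left(- \frac{3}{2}\right) \left(-8\right) = 12$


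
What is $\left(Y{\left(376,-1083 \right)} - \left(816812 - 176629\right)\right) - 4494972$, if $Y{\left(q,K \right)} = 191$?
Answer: $-5134964$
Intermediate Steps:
$\left(Y{\left(376,-1083 \right)} - \left(816812 - 176629\right)\right) - 4494972 = \left(191 - \left(816812 - 176629\right)\right) - 4494972 = \left(191 - 640183\right) - 4494972 = -639992 - 4494972 = -5134964$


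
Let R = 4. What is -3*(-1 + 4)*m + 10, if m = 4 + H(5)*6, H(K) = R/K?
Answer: -346/5 ≈ -69.200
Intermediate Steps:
H(K) = 4/K
m = 44/5 (m = 4 + (4/5)*6 = 4 + 24/5 = 44/5 ≈ 8.8000)
-3*(-1 + 4)*m + 10 = -3*(-1 + 4)*44/5 + 10 = -9*44/5 + 10 = -3*132/5 + 10 = -396/5 + 10 = -346/5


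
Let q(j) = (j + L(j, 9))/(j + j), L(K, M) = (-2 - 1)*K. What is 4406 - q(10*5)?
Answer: 4407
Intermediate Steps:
L(K, M) = -3*K
q(j) = -1 (q(j) = (j - 3*j)/(j + j) = (-2*j)/((2*j)) = (-2*j)*(1/(2*j)) = -1)
4406 - q(10*5) = 4406 - 1*(-1) = 4406 + 1 = 4407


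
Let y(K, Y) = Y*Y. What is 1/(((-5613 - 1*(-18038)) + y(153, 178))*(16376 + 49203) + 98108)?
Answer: 1/2892722219 ≈ 3.4570e-10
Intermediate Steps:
y(K, Y) = Y**2
1/(((-5613 - 1*(-18038)) + y(153, 178))*(16376 + 49203) + 98108) = 1/(((-5613 - 1*(-18038)) + 178**2)*(16376 + 49203) + 98108) = 1/(((-5613 + 18038) + 31684)*65579 + 98108) = 1/((12425 + 31684)*65579 + 98108) = 1/(44109*65579 + 98108) = 1/(2892624111 + 98108) = 1/2892722219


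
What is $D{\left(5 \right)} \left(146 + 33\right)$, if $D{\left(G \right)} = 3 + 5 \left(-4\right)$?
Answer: $-3043$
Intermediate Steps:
$D{\left(G \right)} = -17$ ($D{\left(G \right)} = 3 - 20 = -17$)
$D{\left(5 \right)} \left(146 + 33\right) = - 17 \left(146 + 33\right) = \left(-17\right) 179 = -3043$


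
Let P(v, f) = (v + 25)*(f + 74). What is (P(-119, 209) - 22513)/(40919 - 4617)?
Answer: -49115/36302 ≈ -1.3530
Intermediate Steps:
P(v, f) = (25 + v)*(74 + f)
(P(-119, 209) - 22513)/(40919 - 4617) = ((1850 + 25*209 + 74*(-119) + 209*(-119)) - 22513)/(40919 - 4617) = ((1850 + 5225 - 8806 - 24871) - 22513)/36302 = (-26602 - 22513)*(1/36302) = -49115*1/36302 = -49115/36302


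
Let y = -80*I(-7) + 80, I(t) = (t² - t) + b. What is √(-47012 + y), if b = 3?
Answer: 2*I*√12913 ≈ 227.27*I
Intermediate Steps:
I(t) = 3 + t² - t (I(t) = (t² - t) + 3 = 3 + t² - t)
y = -4640 (y = -80*(3 + (-7)² - 1*(-7)) + 80 = -80*(3 + 49 + 7) + 80 = -80*59 + 80 = -4720 + 80 = -4640)
√(-47012 + y) = √(-47012 - 4640) = √(-51652) = 2*I*√12913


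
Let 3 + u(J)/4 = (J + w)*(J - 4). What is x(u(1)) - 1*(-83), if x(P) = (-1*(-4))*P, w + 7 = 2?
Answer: 227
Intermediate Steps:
w = -5 (w = -7 + 2 = -5)
u(J) = -12 + 4*(-5 + J)*(-4 + J) (u(J) = -12 + 4*((J - 5)*(J - 4)) = -12 + 4*((-5 + J)*(-4 + J)) = -12 + 4*(-5 + J)*(-4 + J))
x(P) = 4*P
x(u(1)) - 1*(-83) = 4*(68 - 36*1 + 4*1**2) - 1*(-83) = 4*(68 - 36 + 4*1) + 83 = 4*(68 - 36 + 4) + 83 = 4*36 + 83 = 144 + 83 = 227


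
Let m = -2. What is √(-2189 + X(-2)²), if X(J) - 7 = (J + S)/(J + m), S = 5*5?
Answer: I*√34999/4 ≈ 46.77*I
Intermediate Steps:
S = 25
X(J) = 7 + (25 + J)/(-2 + J) (X(J) = 7 + (J + 25)/(J - 2) = 7 + (25 + J)/(-2 + J))
√(-2189 + X(-2)²) = √(-2189 + ((11 + 8*(-2))/(-2 - 2))²) = √(-2189 + ((11 - 16)/(-4))²) = √(-2189 + (-¼*(-5))²) = √(-2189 + (5/4)²) = √(-2189 + 25/16) = √(-34999/16) = I*√34999/4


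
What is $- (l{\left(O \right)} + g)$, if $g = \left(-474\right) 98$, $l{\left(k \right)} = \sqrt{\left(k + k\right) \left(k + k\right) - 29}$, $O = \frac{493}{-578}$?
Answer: $46452 - \frac{2 i \sqrt{1885}}{17} \approx 46452.0 - 5.1078 i$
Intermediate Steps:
$O = - \frac{29}{34}$ ($O = 493 \left(- \frac{1}{578}\right) = - \frac{29}{34} \approx -0.85294$)
$l{\left(k \right)} = \sqrt{-29 + 4 k^{2}}$ ($l{\left(k \right)} = \sqrt{2 k 2 k - 29} = \sqrt{4 k^{2} - 29} = \sqrt{-29 + 4 k^{2}}$)
$g = -46452$
$- (l{\left(O \right)} + g) = - (\sqrt{-29 + 4 \left(- \frac{29}{34}\right)^{2}} - 46452) = - (\sqrt{-29 + 4 \cdot \frac{841}{1156}} - 46452) = - (\sqrt{-29 + \frac{841}{289}} - 46452) = - (\sqrt{- \frac{7540}{289}} - 46452) = - (\frac{2 i \sqrt{1885}}{17} - 46452) = - (-46452 + \frac{2 i \sqrt{1885}}{17}) = 46452 - \frac{2 i \sqrt{1885}}{17}$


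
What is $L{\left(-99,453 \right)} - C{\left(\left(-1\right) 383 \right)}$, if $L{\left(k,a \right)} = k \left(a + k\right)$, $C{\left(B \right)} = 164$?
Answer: $-35210$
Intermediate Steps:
$L{\left(-99,453 \right)} - C{\left(\left(-1\right) 383 \right)} = - 99 \left(453 - 99\right) - 164 = \left(-99\right) 354 - 164 = -35046 - 164 = -35210$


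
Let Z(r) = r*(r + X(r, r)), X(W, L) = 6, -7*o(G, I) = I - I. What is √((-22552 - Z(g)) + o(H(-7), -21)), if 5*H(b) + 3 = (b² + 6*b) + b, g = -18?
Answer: 4*I*√1423 ≈ 150.89*I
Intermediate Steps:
H(b) = -⅗ + b²/5 + 7*b/5 (H(b) = -⅗ + ((b² + 6*b) + b)/5 = -⅗ + (b² + 7*b)/5 = -⅗ + (b²/5 + 7*b/5) = -⅗ + b²/5 + 7*b/5)
o(G, I) = 0 (o(G, I) = -(I - I)/7 = -⅐*0 = 0)
Z(r) = r*(6 + r) (Z(r) = r*(r + 6) = r*(6 + r))
√((-22552 - Z(g)) + o(H(-7), -21)) = √((-22552 - (-18)*(6 - 18)) + 0) = √((-22552 - (-18)*(-12)) + 0) = √((-22552 - 1*216) + 0) = √((-22552 - 216) + 0) = √(-22768 + 0) = √(-22768) = 4*I*√1423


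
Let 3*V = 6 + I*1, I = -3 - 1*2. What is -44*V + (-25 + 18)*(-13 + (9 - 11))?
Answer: 271/3 ≈ 90.333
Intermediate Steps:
I = -5 (I = -3 - 2 = -5)
V = ⅓ (V = (6 - 5*1)/3 = (6 - 5)/3 = (⅓)*1 = ⅓ ≈ 0.33333)
-44*V + (-25 + 18)*(-13 + (9 - 11)) = -44*⅓ + (-25 + 18)*(-13 + (9 - 11)) = -44/3 - 7*(-13 - 2) = -44/3 - 7*(-15) = -44/3 + 105 = 271/3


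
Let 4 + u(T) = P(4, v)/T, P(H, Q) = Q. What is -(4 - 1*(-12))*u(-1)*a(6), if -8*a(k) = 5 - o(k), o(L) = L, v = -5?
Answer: -2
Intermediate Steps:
u(T) = -4 - 5/T
a(k) = -5/8 + k/8 (a(k) = -(5 - k)/8 = -5/8 + k/8)
-(4 - 1*(-12))*u(-1)*a(6) = -(4 - 1*(-12))*(-4 - 5/(-1))*(-5/8 + (⅛)*6) = -(4 + 12)*(-4 - 5*(-1))*(-5/8 + ¾) = -16*(-4 + 5)/8 = -16*1/8 = -16/8 = -1*2 = -2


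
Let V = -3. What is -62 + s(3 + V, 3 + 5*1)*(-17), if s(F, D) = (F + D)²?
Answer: -1150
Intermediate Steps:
s(F, D) = (D + F)²
-62 + s(3 + V, 3 + 5*1)*(-17) = -62 + ((3 + 5*1) + (3 - 3))²*(-17) = -62 + ((3 + 5) + 0)²*(-17) = -62 + (8 + 0)²*(-17) = -62 + 8²*(-17) = -62 + 64*(-17) = -62 - 1088 = -1150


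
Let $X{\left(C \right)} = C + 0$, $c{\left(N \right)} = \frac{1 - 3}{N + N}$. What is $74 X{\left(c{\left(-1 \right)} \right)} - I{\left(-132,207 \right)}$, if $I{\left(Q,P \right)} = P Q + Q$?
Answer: $27530$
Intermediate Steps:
$I{\left(Q,P \right)} = Q + P Q$
$c{\left(N \right)} = - \frac{1}{N}$ ($c{\left(N \right)} = - \frac{2}{2 N} = - 2 \frac{1}{2 N} = - \frac{1}{N}$)
$X{\left(C \right)} = C$
$74 X{\left(c{\left(-1 \right)} \right)} - I{\left(-132,207 \right)} = 74 \left(- \frac{1}{-1}\right) - - 132 \left(1 + 207\right) = 74 \left(\left(-1\right) \left(-1\right)\right) - \left(-132\right) 208 = 74 \cdot 1 - -27456 = 74 + 27456 = 27530$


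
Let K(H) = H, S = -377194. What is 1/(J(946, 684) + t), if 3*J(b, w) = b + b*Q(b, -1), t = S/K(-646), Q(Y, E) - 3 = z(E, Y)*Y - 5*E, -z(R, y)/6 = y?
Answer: -323/546896380985 ≈ -5.9061e-10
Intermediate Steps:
z(R, y) = -6*y
Q(Y, E) = 3 - 6*Y² - 5*E (Q(Y, E) = 3 + ((-6*Y)*Y - 5*E) = 3 + (-6*Y² - 5*E) = 3 - 6*Y² - 5*E)
t = 188597/323 (t = -377194/(-646) = -377194*(-1/646) = 188597/323 ≈ 583.89)
J(b, w) = b/3 + b*(8 - 6*b²)/3 (J(b, w) = (b + b*(3 - 6*b² - 5*(-1)))/3 = (b + b*(3 - 6*b² + 5))/3 = (b + b*(8 - 6*b²))/3 = b/3 + b*(8 - 6*b²)/3)
1/(J(946, 684) + t) = 1/(946*(3 - 2*946²) + 188597/323) = 1/(946*(3 - 2*894916) + 188597/323) = 1/(946*(3 - 1789832) + 188597/323) = 1/(946*(-1789829) + 188597/323) = 1/(-1693178234 + 188597/323) = 1/(-546896380985/323) = -323/546896380985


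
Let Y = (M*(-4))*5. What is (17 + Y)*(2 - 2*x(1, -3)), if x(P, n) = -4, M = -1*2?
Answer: 570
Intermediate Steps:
M = -2
Y = 40 (Y = -2*(-4)*5 = 8*5 = 40)
(17 + Y)*(2 - 2*x(1, -3)) = (17 + 40)*(2 - 2*(-4)) = 57*(2 + 8) = 57*10 = 570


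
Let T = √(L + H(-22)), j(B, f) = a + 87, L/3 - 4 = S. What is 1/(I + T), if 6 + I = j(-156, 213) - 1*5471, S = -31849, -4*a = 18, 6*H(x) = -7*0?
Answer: -21578/116784661 - 12*I*√10615/116784661 ≈ -0.00018477 - 1.0587e-5*I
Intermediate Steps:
H(x) = 0 (H(x) = (-7*0)/6 = (⅙)*0 = 0)
a = -9/2 (a = -¼*18 = -9/2 ≈ -4.5000)
L = -95535 (L = 12 + 3*(-31849) = 12 - 95547 = -95535)
j(B, f) = 165/2 (j(B, f) = -9/2 + 87 = 165/2)
T = 3*I*√10615 (T = √(-95535 + 0) = √(-95535) = 3*I*√10615 ≈ 309.09*I)
I = -10789/2 (I = -6 + (165/2 - 1*5471) = -6 + (165/2 - 5471) = -6 - 10777/2 = -10789/2 ≈ -5394.5)
1/(I + T) = 1/(-10789/2 + 3*I*√10615)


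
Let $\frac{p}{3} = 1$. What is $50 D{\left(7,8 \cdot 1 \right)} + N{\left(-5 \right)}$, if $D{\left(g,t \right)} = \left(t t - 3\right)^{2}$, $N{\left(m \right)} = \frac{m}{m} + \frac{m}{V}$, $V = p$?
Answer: $\frac{558148}{3} \approx 1.8605 \cdot 10^{5}$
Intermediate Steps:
$p = 3$ ($p = 3 \cdot 1 = 3$)
$V = 3$
$N{\left(m \right)} = 1 + \frac{m}{3}$ ($N{\left(m \right)} = \frac{m}{m} + \frac{m}{3} = 1 + m \frac{1}{3} = 1 + \frac{m}{3}$)
$D{\left(g,t \right)} = \left(-3 + t^{2}\right)^{2}$ ($D{\left(g,t \right)} = \left(t^{2} - 3\right)^{2} = \left(-3 + t^{2}\right)^{2}$)
$50 D{\left(7,8 \cdot 1 \right)} + N{\left(-5 \right)} = 50 \left(-3 + \left(8 \cdot 1\right)^{2}\right)^{2} + \left(1 + \frac{1}{3} \left(-5\right)\right) = 50 \left(-3 + 8^{2}\right)^{2} + \left(1 - \frac{5}{3}\right) = 50 \left(-3 + 64\right)^{2} - \frac{2}{3} = 50 \cdot 61^{2} - \frac{2}{3} = 50 \cdot 3721 - \frac{2}{3} = 186050 - \frac{2}{3} = \frac{558148}{3}$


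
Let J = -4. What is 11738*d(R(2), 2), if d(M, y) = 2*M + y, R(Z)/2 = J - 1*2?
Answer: -258236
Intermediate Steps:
R(Z) = -12 (R(Z) = 2*(-4 - 1*2) = 2*(-4 - 2) = 2*(-6) = -12)
d(M, y) = y + 2*M
11738*d(R(2), 2) = 11738*(2 + 2*(-12)) = 11738*(2 - 24) = 11738*(-22) = -258236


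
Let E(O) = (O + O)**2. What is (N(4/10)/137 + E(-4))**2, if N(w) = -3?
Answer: 76825225/18769 ≈ 4093.2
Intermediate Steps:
E(O) = 4*O**2 (E(O) = (2*O)**2 = 4*O**2)
(N(4/10)/137 + E(-4))**2 = (-3/137 + 4*(-4)**2)**2 = (-3*1/137 + 4*16)**2 = (-3/137 + 64)**2 = (8765/137)**2 = 76825225/18769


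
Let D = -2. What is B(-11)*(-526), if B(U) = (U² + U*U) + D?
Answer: -126240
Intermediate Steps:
B(U) = -2 + 2*U² (B(U) = (U² + U*U) - 2 = (U² + U²) - 2 = 2*U² - 2 = -2 + 2*U²)
B(-11)*(-526) = (-2 + 2*(-11)²)*(-526) = (-2 + 2*121)*(-526) = (-2 + 242)*(-526) = 240*(-526) = -126240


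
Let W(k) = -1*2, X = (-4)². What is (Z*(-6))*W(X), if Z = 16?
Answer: 192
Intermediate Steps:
X = 16
W(k) = -2
(Z*(-6))*W(X) = (16*(-6))*(-2) = -96*(-2) = 192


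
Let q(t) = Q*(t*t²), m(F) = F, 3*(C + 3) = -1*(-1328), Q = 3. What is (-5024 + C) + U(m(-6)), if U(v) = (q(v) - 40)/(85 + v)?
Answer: -1088551/237 ≈ -4593.0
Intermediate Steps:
C = 1319/3 (C = -3 + (-1*(-1328))/3 = -3 + (⅓)*1328 = -3 + 1328/3 = 1319/3 ≈ 439.67)
q(t) = 3*t³ (q(t) = 3*(t*t²) = 3*t³)
U(v) = (-40 + 3*v³)/(85 + v) (U(v) = (3*v³ - 40)/(85 + v) = (-40 + 3*v³)/(85 + v))
(-5024 + C) + U(m(-6)) = (-5024 + 1319/3) + (-40 + 3*(-6)³)/(85 - 6) = -13753/3 + (-40 + 3*(-216))/79 = -13753/3 + (-40 - 648)/79 = -13753/3 + (1/79)*(-688) = -13753/3 - 688/79 = -1088551/237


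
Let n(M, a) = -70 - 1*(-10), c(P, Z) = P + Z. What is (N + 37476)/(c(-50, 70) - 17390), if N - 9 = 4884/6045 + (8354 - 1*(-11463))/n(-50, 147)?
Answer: -179684117/84001320 ≈ -2.1391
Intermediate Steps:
n(M, a) = -60 (n(M, a) = -70 + 10 = -60)
N = -1549819/4836 (N = 9 + (4884/6045 + (8354 - 1*(-11463))/(-60)) = 9 + (4884*(1/6045) + (8354 + 11463)*(-1/60)) = 9 + (1628/2015 + 19817*(-1/60)) = 9 + (1628/2015 - 19817/60) = 9 - 1593343/4836 = -1549819/4836 ≈ -320.48)
(N + 37476)/(c(-50, 70) - 17390) = (-1549819/4836 + 37476)/((-50 + 70) - 17390) = 179684117/(4836*(20 - 17390)) = (179684117/4836)/(-17370) = (179684117/4836)*(-1/17370) = -179684117/84001320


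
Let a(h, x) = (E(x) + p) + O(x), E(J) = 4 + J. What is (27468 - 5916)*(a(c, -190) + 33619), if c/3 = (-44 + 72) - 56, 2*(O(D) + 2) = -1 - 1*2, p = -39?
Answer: 719632056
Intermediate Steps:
O(D) = -7/2 (O(D) = -2 + (-1 - 1*2)/2 = -2 + (-1 - 2)/2 = -2 + (½)*(-3) = -2 - 3/2 = -7/2)
c = -84 (c = 3*((-44 + 72) - 56) = 3*(28 - 56) = 3*(-28) = -84)
a(h, x) = -77/2 + x (a(h, x) = ((4 + x) - 39) - 7/2 = (-35 + x) - 7/2 = -77/2 + x)
(27468 - 5916)*(a(c, -190) + 33619) = (27468 - 5916)*((-77/2 - 190) + 33619) = 21552*(-457/2 + 33619) = 21552*(66781/2) = 719632056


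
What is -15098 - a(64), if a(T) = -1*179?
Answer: -14919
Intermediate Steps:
a(T) = -179
-15098 - a(64) = -15098 - 1*(-179) = -15098 + 179 = -14919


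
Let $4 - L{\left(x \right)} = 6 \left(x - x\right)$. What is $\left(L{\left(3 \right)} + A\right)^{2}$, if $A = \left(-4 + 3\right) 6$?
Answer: $4$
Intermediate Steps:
$L{\left(x \right)} = 4$ ($L{\left(x \right)} = 4 - 6 \left(x - x\right) = 4 - 6 \cdot 0 = 4 - 0 = 4 + 0 = 4$)
$A = -6$ ($A = \left(-1\right) 6 = -6$)
$\left(L{\left(3 \right)} + A\right)^{2} = \left(4 - 6\right)^{2} = \left(-2\right)^{2} = 4$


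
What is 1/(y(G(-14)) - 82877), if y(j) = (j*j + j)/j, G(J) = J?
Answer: -1/82890 ≈ -1.2064e-5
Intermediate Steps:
y(j) = (j + j**2)/j (y(j) = (j**2 + j)/j = (j + j**2)/j)
1/(y(G(-14)) - 82877) = 1/((1 - 14) - 82877) = 1/(-13 - 82877) = 1/(-82890) = -1/82890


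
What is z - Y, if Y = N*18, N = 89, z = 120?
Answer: -1482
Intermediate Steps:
Y = 1602 (Y = 89*18 = 1602)
z - Y = 120 - 1*1602 = 120 - 1602 = -1482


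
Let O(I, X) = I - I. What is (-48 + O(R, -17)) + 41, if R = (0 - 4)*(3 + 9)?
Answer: -7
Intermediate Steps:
R = -48 (R = -4*12 = -48)
O(I, X) = 0
(-48 + O(R, -17)) + 41 = (-48 + 0) + 41 = -48 + 41 = -7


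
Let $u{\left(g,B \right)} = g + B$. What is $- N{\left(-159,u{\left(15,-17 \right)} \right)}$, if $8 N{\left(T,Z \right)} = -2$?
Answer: $\frac{1}{4} \approx 0.25$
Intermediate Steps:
$u{\left(g,B \right)} = B + g$
$N{\left(T,Z \right)} = - \frac{1}{4}$ ($N{\left(T,Z \right)} = \frac{1}{8} \left(-2\right) = - \frac{1}{4}$)
$- N{\left(-159,u{\left(15,-17 \right)} \right)} = \left(-1\right) \left(- \frac{1}{4}\right) = \frac{1}{4}$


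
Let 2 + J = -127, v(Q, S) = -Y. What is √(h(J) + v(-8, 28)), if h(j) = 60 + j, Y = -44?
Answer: 5*I ≈ 5.0*I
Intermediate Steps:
v(Q, S) = 44 (v(Q, S) = -1*(-44) = 44)
J = -129 (J = -2 - 127 = -129)
√(h(J) + v(-8, 28)) = √((60 - 129) + 44) = √(-69 + 44) = √(-25) = 5*I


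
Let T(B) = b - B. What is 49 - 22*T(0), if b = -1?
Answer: 71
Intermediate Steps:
T(B) = -1 - B
49 - 22*T(0) = 49 - 22*(-1 - 1*0) = 49 - 22*(-1 + 0) = 49 - 22*(-1) = 49 + 22 = 71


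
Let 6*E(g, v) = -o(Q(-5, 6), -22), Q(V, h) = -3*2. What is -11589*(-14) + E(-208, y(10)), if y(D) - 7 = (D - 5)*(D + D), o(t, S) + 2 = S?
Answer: 162250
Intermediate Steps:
Q(V, h) = -6
o(t, S) = -2 + S
y(D) = 7 + 2*D*(-5 + D) (y(D) = 7 + (D - 5)*(D + D) = 7 + (-5 + D)*(2*D) = 7 + 2*D*(-5 + D))
E(g, v) = 4 (E(g, v) = (-(-2 - 22))/6 = (-1*(-24))/6 = (1/6)*24 = 4)
-11589*(-14) + E(-208, y(10)) = -11589*(-14) + 4 = 162246 + 4 = 162250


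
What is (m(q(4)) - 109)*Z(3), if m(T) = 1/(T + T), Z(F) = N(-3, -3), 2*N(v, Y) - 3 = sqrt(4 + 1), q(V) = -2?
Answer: -1311/8 - 437*sqrt(5)/8 ≈ -286.02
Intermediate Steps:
N(v, Y) = 3/2 + sqrt(5)/2 (N(v, Y) = 3/2 + sqrt(4 + 1)/2 = 3/2 + sqrt(5)/2)
Z(F) = 3/2 + sqrt(5)/2
m(T) = 1/(2*T)
(m(q(4)) - 109)*Z(3) = ((1/2)/(-2) - 109)*(3/2 + sqrt(5)/2) = ((1/2)*(-1/2) - 109)*(3/2 + sqrt(5)/2) = (-1/4 - 109)*(3/2 + sqrt(5)/2) = -437*(3/2 + sqrt(5)/2)/4 = -1311/8 - 437*sqrt(5)/8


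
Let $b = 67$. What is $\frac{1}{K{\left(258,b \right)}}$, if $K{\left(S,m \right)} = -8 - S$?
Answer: $- \frac{1}{266} \approx -0.0037594$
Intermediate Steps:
$\frac{1}{K{\left(258,b \right)}} = \frac{1}{-8 - 258} = \frac{1}{-266} = - \frac{1}{266}$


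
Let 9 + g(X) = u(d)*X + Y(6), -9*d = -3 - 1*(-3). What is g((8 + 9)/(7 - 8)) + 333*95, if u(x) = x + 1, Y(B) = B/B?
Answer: 31610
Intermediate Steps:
d = 0 (d = -(-3 - 1*(-3))/9 = -(-3 + 3)/9 = -⅑*0 = 0)
Y(B) = 1
u(x) = 1 + x
g(X) = -8 + X (g(X) = -9 + ((1 + 0)*X + 1) = -9 + (1*X + 1) = -9 + (X + 1) = -9 + (1 + X) = -8 + X)
g((8 + 9)/(7 - 8)) + 333*95 = (-8 + (8 + 9)/(7 - 8)) + 333*95 = (-8 + 17/(-1)) + 31635 = (-8 + 17*(-1)) + 31635 = (-8 - 17) + 31635 = -25 + 31635 = 31610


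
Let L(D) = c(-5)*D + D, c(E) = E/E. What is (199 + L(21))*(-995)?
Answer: -239795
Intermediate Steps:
c(E) = 1
L(D) = 2*D (L(D) = 1*D + D = D + D = 2*D)
(199 + L(21))*(-995) = (199 + 2*21)*(-995) = (199 + 42)*(-995) = 241*(-995) = -239795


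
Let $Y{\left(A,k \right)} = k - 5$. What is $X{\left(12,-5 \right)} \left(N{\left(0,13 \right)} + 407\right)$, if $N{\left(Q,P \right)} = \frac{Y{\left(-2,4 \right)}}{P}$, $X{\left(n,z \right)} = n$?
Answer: $\frac{63480}{13} \approx 4883.1$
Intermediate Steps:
$Y{\left(A,k \right)} = -5 + k$ ($Y{\left(A,k \right)} = k - 5 = -5 + k$)
$N{\left(Q,P \right)} = - \frac{1}{P}$ ($N{\left(Q,P \right)} = \frac{-5 + 4}{P} = - \frac{1}{P}$)
$X{\left(12,-5 \right)} \left(N{\left(0,13 \right)} + 407\right) = 12 \left(- \frac{1}{13} + 407\right) = 12 \cdot \frac{5290}{13} = \frac{63480}{13}$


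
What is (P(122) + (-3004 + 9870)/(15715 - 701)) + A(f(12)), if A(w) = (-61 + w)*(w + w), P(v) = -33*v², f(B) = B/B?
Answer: -3688125611/7507 ≈ -4.9129e+5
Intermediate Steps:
f(B) = 1
A(w) = 2*w*(-61 + w) (A(w) = (-61 + w)*(2*w) = 2*w*(-61 + w))
(P(122) + (-3004 + 9870)/(15715 - 701)) + A(f(12)) = (-33*122² + (-3004 + 9870)/(15715 - 701)) + 2*1*(-61 + 1) = (-33*14884 + 6866/15014) + 2*1*(-60) = (-491172 + 6866*(1/15014)) - 120 = (-491172 + 3433/7507) - 120 = -3687224771/7507 - 120 = -3688125611/7507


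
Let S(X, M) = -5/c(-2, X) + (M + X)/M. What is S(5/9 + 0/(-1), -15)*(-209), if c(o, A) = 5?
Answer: 209/27 ≈ 7.7407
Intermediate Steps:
S(X, M) = -1 + (M + X)/M (S(X, M) = -5/5 + (M + X)/M = -5*1/5 + (M + X)/M = -1 + (M + X)/M)
S(5/9 + 0/(-1), -15)*(-209) = ((5/9 + 0/(-1))/(-15))*(-209) = ((5*(1/9) + 0*(-1))*(-1/15))*(-209) = ((5/9 + 0)*(-1/15))*(-209) = ((5/9)*(-1/15))*(-209) = -1/27*(-209) = 209/27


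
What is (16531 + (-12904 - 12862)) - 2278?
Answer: -11513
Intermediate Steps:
(16531 + (-12904 - 12862)) - 2278 = (16531 - 25766) - 2278 = -9235 - 2278 = -11513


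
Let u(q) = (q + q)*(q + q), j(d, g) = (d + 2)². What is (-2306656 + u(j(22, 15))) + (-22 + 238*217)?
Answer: -927928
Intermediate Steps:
j(d, g) = (2 + d)²
u(q) = 4*q² (u(q) = (2*q)*(2*q) = 4*q²)
(-2306656 + u(j(22, 15))) + (-22 + 238*217) = (-2306656 + 4*((2 + 22)²)²) + (-22 + 238*217) = (-2306656 + 4*(24²)²) + (-22 + 51646) = (-2306656 + 4*576²) + 51624 = (-2306656 + 4*331776) + 51624 = (-2306656 + 1327104) + 51624 = -979552 + 51624 = -927928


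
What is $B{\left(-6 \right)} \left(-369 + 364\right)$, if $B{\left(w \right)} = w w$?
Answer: $-180$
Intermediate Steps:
$B{\left(w \right)} = w^{2}$
$B{\left(-6 \right)} \left(-369 + 364\right) = \left(-6\right)^{2} \left(-369 + 364\right) = 36 \left(-5\right) = -180$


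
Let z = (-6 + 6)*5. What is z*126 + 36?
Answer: 36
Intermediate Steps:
z = 0 (z = 0*5 = 0)
z*126 + 36 = 0*126 + 36 = 0 + 36 = 36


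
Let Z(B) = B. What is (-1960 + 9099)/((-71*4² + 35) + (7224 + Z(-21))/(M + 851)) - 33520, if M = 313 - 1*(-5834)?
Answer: -258073343122/7697595 ≈ -33527.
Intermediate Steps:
M = 6147 (M = 313 + 5834 = 6147)
(-1960 + 9099)/((-71*4² + 35) + (7224 + Z(-21))/(M + 851)) - 33520 = (-1960 + 9099)/((-71*4² + 35) + (7224 - 21)/(6147 + 851)) - 33520 = 7139/((-71*16 + 35) + 7203/6998) - 33520 = 7139/((-1136 + 35) + 7203*(1/6998)) - 33520 = 7139/(-1101 + 7203/6998) - 33520 = 7139/(-7697595/6998) - 33520 = 7139*(-6998/7697595) - 33520 = -49958722/7697595 - 33520 = -258073343122/7697595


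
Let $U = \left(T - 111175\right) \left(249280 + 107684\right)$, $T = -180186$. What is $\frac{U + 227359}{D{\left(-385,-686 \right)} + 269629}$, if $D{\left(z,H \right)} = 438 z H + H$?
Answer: $- \frac{104005160645}{115949123} \approx -896.99$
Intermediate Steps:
$D{\left(z,H \right)} = H + 438 H z$ ($D{\left(z,H \right)} = 438 H z + H = H + 438 H z$)
$U = -104005388004$ ($U = \left(-180186 - 111175\right) \left(249280 + 107684\right) = \left(-291361\right) 356964 = -104005388004$)
$\frac{U + 227359}{D{\left(-385,-686 \right)} + 269629} = \frac{-104005388004 + 227359}{- 686 \left(1 + 438 \left(-385\right)\right) + 269629} = - \frac{104005160645}{- 686 \left(1 - 168630\right) + 269629} = - \frac{104005160645}{\left(-686\right) \left(-168629\right) + 269629} = - \frac{104005160645}{115679494 + 269629} = - \frac{104005160645}{115949123}$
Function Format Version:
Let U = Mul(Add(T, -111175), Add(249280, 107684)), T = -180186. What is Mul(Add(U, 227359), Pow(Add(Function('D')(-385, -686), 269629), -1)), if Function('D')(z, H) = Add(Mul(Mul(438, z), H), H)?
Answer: Rational(-104005160645, 115949123) ≈ -896.99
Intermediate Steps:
Function('D')(z, H) = Add(H, Mul(438, H, z)) (Function('D')(z, H) = Add(Mul(438, H, z), H) = Add(H, Mul(438, H, z)))
U = -104005388004 (U = Mul(Add(-180186, -111175), Add(249280, 107684)) = Mul(-291361, 356964) = -104005388004)
Mul(Add(U, 227359), Pow(Add(Function('D')(-385, -686), 269629), -1)) = Mul(Add(-104005388004, 227359), Pow(Add(Mul(-686, Add(1, Mul(438, -385))), 269629), -1)) = Mul(-104005160645, Pow(Add(Mul(-686, Add(1, -168630)), 269629), -1)) = Mul(-104005160645, Pow(Add(Mul(-686, -168629), 269629), -1)) = Mul(-104005160645, Pow(Add(115679494, 269629), -1)) = Mul(-104005160645, Pow(115949123, -1)) = Mul(-104005160645, Rational(1, 115949123)) = Rational(-104005160645, 115949123)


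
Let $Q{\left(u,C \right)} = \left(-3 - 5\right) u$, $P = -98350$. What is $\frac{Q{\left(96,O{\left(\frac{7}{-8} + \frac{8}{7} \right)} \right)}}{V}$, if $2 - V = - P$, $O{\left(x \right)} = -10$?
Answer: $\frac{192}{24587} \approx 0.007809$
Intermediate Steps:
$Q{\left(u,C \right)} = - 8 u$
$V = -98348$ ($V = 2 - \left(-1\right) \left(-98350\right) = 2 - 98350 = -98348$)
$\frac{Q{\left(96,O{\left(\frac{7}{-8} + \frac{8}{7} \right)} \right)}}{V} = \frac{\left(-8\right) 96}{-98348} = \left(-768\right) \left(- \frac{1}{98348}\right) = \frac{192}{24587}$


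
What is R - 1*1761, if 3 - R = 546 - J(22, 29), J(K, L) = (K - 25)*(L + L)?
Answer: -2478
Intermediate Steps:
J(K, L) = 2*L*(-25 + K) (J(K, L) = (-25 + K)*(2*L) = 2*L*(-25 + K))
R = -717 (R = 3 - (546 - 2*29*(-25 + 22)) = 3 - (546 - 2*29*(-3)) = 3 - (546 - 1*(-174)) = 3 - (546 + 174) = 3 - 1*720 = 3 - 720 = -717)
R - 1*1761 = -717 - 1*1761 = -717 - 1761 = -2478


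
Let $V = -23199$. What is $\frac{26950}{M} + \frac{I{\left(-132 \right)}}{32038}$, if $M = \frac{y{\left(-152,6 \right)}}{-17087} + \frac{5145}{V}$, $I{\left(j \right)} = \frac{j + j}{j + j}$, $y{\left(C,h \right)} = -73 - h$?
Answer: $- \frac{57043741138293901}{459637940662} \approx -1.2411 \cdot 10^{5}$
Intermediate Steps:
$I{\left(j \right)} = 1$ ($I{\left(j \right)} = \frac{2 j}{2 j} = 2 j \frac{1}{2 j} = 1$)
$M = - \frac{28693298}{132133771}$ ($M = \frac{-73 - 6}{-17087} + \frac{5145}{-23199} = \left(-73 - 6\right) \left(- \frac{1}{17087}\right) + 5145 \left(- \frac{1}{23199}\right) = \left(-79\right) \left(- \frac{1}{17087}\right) - \frac{1715}{7733} = \frac{79}{17087} - \frac{1715}{7733} = - \frac{28693298}{132133771} \approx -0.21715$)
$\frac{26950}{M} + \frac{I{\left(-132 \right)}}{32038} = \frac{26950}{- \frac{28693298}{132133771}} + 1 \cdot \frac{1}{32038} = 26950 \left(- \frac{132133771}{28693298}\right) + 1 \cdot \frac{1}{32038} = - \frac{1780502564225}{14346649} + \frac{1}{32038} = - \frac{57043741138293901}{459637940662}$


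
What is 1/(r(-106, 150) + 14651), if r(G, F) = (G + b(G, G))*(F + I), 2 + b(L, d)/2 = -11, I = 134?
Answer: -1/22837 ≈ -4.3789e-5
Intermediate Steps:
b(L, d) = -26 (b(L, d) = -4 + 2*(-11) = -4 - 22 = -26)
r(G, F) = (-26 + G)*(134 + F) (r(G, F) = (G - 26)*(F + 134) = (-26 + G)*(134 + F))
1/(r(-106, 150) + 14651) = 1/((-3484 - 26*150 + 134*(-106) + 150*(-106)) + 14651) = 1/((-3484 - 3900 - 14204 - 15900) + 14651) = 1/(-37488 + 14651) = 1/(-22837) = -1/22837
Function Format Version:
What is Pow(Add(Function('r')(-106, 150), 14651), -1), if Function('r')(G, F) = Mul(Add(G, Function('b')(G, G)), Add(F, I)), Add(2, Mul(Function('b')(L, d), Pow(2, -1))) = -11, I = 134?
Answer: Rational(-1, 22837) ≈ -4.3789e-5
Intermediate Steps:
Function('b')(L, d) = -26 (Function('b')(L, d) = Add(-4, Mul(2, -11)) = Add(-4, -22) = -26)
Function('r')(G, F) = Mul(Add(-26, G), Add(134, F)) (Function('r')(G, F) = Mul(Add(G, -26), Add(F, 134)) = Mul(Add(-26, G), Add(134, F)))
Pow(Add(Function('r')(-106, 150), 14651), -1) = Pow(Add(Add(-3484, Mul(-26, 150), Mul(134, -106), Mul(150, -106)), 14651), -1) = Pow(Add(Add(-3484, -3900, -14204, -15900), 14651), -1) = Pow(Add(-37488, 14651), -1) = Pow(-22837, -1) = Rational(-1, 22837)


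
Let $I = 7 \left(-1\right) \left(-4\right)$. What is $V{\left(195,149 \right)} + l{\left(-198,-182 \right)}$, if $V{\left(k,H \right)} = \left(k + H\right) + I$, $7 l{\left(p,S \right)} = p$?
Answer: $\frac{2406}{7} \approx 343.71$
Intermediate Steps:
$I = 28$ ($I = \left(-7\right) \left(-4\right) = 28$)
$l{\left(p,S \right)} = \frac{p}{7}$
$V{\left(k,H \right)} = 28 + H + k$ ($V{\left(k,H \right)} = \left(k + H\right) + 28 = \left(H + k\right) + 28 = 28 + H + k$)
$V{\left(195,149 \right)} + l{\left(-198,-182 \right)} = \left(28 + 149 + 195\right) + \frac{1}{7} \left(-198\right) = 372 - \frac{198}{7} = \frac{2406}{7}$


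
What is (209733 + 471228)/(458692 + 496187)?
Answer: 3197/4483 ≈ 0.71314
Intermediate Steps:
(209733 + 471228)/(458692 + 496187) = 680961/954879 = 680961*(1/954879) = 3197/4483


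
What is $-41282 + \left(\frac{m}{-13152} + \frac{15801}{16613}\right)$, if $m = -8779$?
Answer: $- \frac{9019522913353}{218494176} \approx -41280.0$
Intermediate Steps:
$-41282 + \left(\frac{m}{-13152} + \frac{15801}{16613}\right) = -41282 + \left(- \frac{8779}{-13152} + \frac{15801}{16613}\right) = -41282 + \left(\left(-8779\right) \left(- \frac{1}{13152}\right) + 15801 \cdot \frac{1}{16613}\right) = -41282 + \left(\frac{8779}{13152} + \frac{15801}{16613}\right) = -41282 + \frac{353660279}{218494176} = - \frac{9019522913353}{218494176}$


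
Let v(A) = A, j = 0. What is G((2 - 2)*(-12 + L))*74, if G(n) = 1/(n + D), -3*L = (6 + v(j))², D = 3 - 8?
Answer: -74/5 ≈ -14.800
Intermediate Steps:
D = -5
L = -12 (L = -(6 + 0)²/3 = -⅓*6² = -⅓*36 = -12)
G(n) = 1/(-5 + n) (G(n) = 1/(n - 5) = 1/(-5 + n))
G((2 - 2)*(-12 + L))*74 = 74/(-5 + (2 - 2)*(-12 - 12)) = 74/(-5 + 0*(-24)) = 74/(-5 + 0) = 74/(-5) = -⅕*74 = -74/5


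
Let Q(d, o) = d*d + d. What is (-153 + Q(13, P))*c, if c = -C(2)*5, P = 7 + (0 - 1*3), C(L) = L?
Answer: -290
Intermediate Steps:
P = 4 (P = 7 + (0 - 3) = 7 - 3 = 4)
Q(d, o) = d + d² (Q(d, o) = d² + d = d + d²)
c = -10 (c = -1*2*5 = -2*5 = -10)
(-153 + Q(13, P))*c = (-153 + 13*(1 + 13))*(-10) = (-153 + 13*14)*(-10) = (-153 + 182)*(-10) = 29*(-10) = -290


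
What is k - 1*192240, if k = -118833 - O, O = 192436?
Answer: -503509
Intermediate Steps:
k = -311269 (k = -118833 - 1*192436 = -118833 - 192436 = -311269)
k - 1*192240 = -311269 - 1*192240 = -311269 - 192240 = -503509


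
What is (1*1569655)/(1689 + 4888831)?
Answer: 313931/978104 ≈ 0.32096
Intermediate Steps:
(1*1569655)/(1689 + 4888831) = 1569655/4890520 = 1569655*(1/4890520) = 313931/978104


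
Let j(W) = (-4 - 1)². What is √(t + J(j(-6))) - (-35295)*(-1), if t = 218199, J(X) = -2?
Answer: -35295 + 7*√4453 ≈ -34828.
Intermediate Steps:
j(W) = 25 (j(W) = (-5)² = 25)
√(t + J(j(-6))) - (-35295)*(-1) = √(218199 - 2) - (-35295)*(-1) = √218197 - 1*35295 = 7*√4453 - 35295 = -35295 + 7*√4453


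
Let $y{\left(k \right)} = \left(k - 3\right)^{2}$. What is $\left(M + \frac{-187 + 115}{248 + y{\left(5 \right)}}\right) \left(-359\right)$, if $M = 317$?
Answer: $- \frac{795903}{7} \approx -1.137 \cdot 10^{5}$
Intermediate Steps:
$y{\left(k \right)} = \left(-3 + k\right)^{2}$
$\left(M + \frac{-187 + 115}{248 + y{\left(5 \right)}}\right) \left(-359\right) = \left(317 + \frac{-187 + 115}{248 + \left(-3 + 5\right)^{2}}\right) \left(-359\right) = \left(317 - \frac{72}{248 + 2^{2}}\right) \left(-359\right) = \left(317 - \frac{72}{248 + 4}\right) \left(-359\right) = \left(317 - \frac{72}{252}\right) \left(-359\right) = \left(317 - \frac{2}{7}\right) \left(-359\right) = \frac{2217}{7} \left(-359\right) = - \frac{795903}{7}$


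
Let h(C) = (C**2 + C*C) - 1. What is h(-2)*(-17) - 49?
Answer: -168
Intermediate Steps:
h(C) = -1 + 2*C**2 (h(C) = (C**2 + C**2) - 1 = 2*C**2 - 1 = -1 + 2*C**2)
h(-2)*(-17) - 49 = (-1 + 2*(-2)**2)*(-17) - 49 = (-1 + 2*4)*(-17) - 49 = (-1 + 8)*(-17) - 49 = 7*(-17) - 49 = -119 - 49 = -168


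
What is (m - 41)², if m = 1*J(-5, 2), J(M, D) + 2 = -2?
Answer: 2025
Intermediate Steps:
J(M, D) = -4 (J(M, D) = -2 - 2 = -4)
m = -4 (m = 1*(-4) = -4)
(m - 41)² = (-4 - 41)² = (-45)² = 2025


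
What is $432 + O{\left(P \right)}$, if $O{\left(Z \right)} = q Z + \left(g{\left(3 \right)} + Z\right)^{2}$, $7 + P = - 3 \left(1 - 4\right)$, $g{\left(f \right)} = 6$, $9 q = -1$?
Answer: $\frac{4462}{9} \approx 495.78$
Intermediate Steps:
$q = - \frac{1}{9}$ ($q = \frac{1}{9} \left(-1\right) = - \frac{1}{9} \approx -0.11111$)
$P = 2$ ($P = -7 - 3 \left(1 - 4\right) = -7 - -9 = -7 + 9 = 2$)
$O{\left(Z \right)} = \left(6 + Z\right)^{2} - \frac{Z}{9}$ ($O{\left(Z \right)} = - \frac{Z}{9} + \left(6 + Z\right)^{2} = \left(6 + Z\right)^{2} - \frac{Z}{9}$)
$432 + O{\left(P \right)} = 432 + \left(\left(6 + 2\right)^{2} - \frac{2}{9}\right) = 432 - \left(\frac{2}{9} - 8^{2}\right) = 432 + \left(64 - \frac{2}{9}\right) = 432 + \frac{574}{9} = \frac{4462}{9}$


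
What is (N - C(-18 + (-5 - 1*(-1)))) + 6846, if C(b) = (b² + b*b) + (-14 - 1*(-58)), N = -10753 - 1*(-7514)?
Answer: 2595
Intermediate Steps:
N = -3239 (N = -10753 + 7514 = -3239)
C(b) = 44 + 2*b² (C(b) = (b² + b²) + (-14 + 58) = 2*b² + 44 = 44 + 2*b²)
(N - C(-18 + (-5 - 1*(-1)))) + 6846 = (-3239 - (44 + 2*(-18 + (-5 - 1*(-1)))²)) + 6846 = (-3239 - (44 + 2*(-18 + (-5 + 1))²)) + 6846 = (-3239 - (44 + 2*(-18 - 4)²)) + 6846 = (-3239 - (44 + 2*(-22)²)) + 6846 = (-3239 - (44 + 2*484)) + 6846 = (-3239 - (44 + 968)) + 6846 = (-3239 - 1*1012) + 6846 = (-3239 - 1012) + 6846 = -4251 + 6846 = 2595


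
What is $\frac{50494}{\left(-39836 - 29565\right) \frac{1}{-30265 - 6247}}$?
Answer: $\frac{1843636928}{69401} \approx 26565.0$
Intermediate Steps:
$\frac{50494}{\left(-39836 - 29565\right) \frac{1}{-30265 - 6247}} = \frac{50494}{\left(-69401\right) \frac{1}{-36512}} = \frac{50494}{\left(-69401\right) \left(- \frac{1}{36512}\right)} = \frac{50494}{\frac{69401}{36512}} = 50494 \cdot \frac{36512}{69401} = \frac{1843636928}{69401}$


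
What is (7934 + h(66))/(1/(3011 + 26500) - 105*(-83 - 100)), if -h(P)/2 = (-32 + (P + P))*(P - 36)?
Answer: 28537137/283526933 ≈ 0.10065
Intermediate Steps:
h(P) = -2*(-36 + P)*(-32 + 2*P) (h(P) = -2*(-32 + (P + P))*(P - 36) = -2*(-32 + 2*P)*(-36 + P) = -2*(-36 + P)*(-32 + 2*P))
(7934 + h(66))/(1/(3011 + 26500) - 105*(-83 - 100)) = (7934 + (-2304 - 4*66² + 208*66))/(1/(3011 + 26500) - 105*(-83 - 100)) = (7934 + (-2304 - 4*4356 + 13728))/(1/29511 - 105*(-183)) = (7934 + (-2304 - 17424 + 13728))/(1/29511 + 19215) = (7934 - 6000)/(567053866/29511) = 1934*(29511/567053866) = 28537137/283526933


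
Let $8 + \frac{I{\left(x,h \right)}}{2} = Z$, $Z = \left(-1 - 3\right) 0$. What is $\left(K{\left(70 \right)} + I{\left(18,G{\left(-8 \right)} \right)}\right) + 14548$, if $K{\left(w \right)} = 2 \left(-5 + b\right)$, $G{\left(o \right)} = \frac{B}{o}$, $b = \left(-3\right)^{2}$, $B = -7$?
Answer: $14540$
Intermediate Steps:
$b = 9$
$G{\left(o \right)} = - \frac{7}{o}$
$Z = 0$ ($Z = \left(-4\right) 0 = 0$)
$I{\left(x,h \right)} = -16$ ($I{\left(x,h \right)} = -16 + 2 \cdot 0 = -16 + 0 = -16$)
$K{\left(w \right)} = 8$ ($K{\left(w \right)} = 2 \left(-5 + 9\right) = 2 \cdot 4 = 8$)
$\left(K{\left(70 \right)} + I{\left(18,G{\left(-8 \right)} \right)}\right) + 14548 = \left(8 - 16\right) + 14548 = -8 + 14548 = 14540$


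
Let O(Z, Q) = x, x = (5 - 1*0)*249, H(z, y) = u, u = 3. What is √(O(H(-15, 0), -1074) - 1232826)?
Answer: I*√1231581 ≈ 1109.8*I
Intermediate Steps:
H(z, y) = 3
x = 1245 (x = (5 + 0)*249 = 5*249 = 1245)
O(Z, Q) = 1245
√(O(H(-15, 0), -1074) - 1232826) = √(1245 - 1232826) = √(-1231581) = I*√1231581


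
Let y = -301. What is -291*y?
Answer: 87591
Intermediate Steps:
-291*y = -291*(-301) = 87591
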